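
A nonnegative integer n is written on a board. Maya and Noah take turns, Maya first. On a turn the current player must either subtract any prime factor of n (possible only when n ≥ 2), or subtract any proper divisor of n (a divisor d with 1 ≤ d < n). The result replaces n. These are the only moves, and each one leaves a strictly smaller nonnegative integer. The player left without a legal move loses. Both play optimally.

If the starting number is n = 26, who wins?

Noah wins.

Classify positions by backward induction: terminal positions (no move available) are L. From any other position, the mover wins iff some move reaches an L.
n=0: no move → L
n=1: no move → L
n=2: can move to 0, which is L ⇒ W
n=3: can move to 0, which is L ⇒ W
n=4: moves to 2(W), 3(W); every one is W ⇒ L
n=5: can move to 0, which is L ⇒ W
n=6: can move to 4, which is L ⇒ W
n=7: can move to 0, which is L ⇒ W
n=8: can move to 4, which is L ⇒ W
n=9: moves to 6(W), 8(W); every one is W ⇒ L
n=10: can move to 9, which is L ⇒ W
n=11: can move to 0, which is L ⇒ W
n=12: can move to 9, which is L ⇒ W
n=13: can move to 0, which is L ⇒ W
n=14: moves to 7(W), 12(W), 13(W); every one is W ⇒ L
n=15: can move to 14, which is L ⇒ W
n=16: can move to 14, which is L ⇒ W
n=17: can move to 0, which is L ⇒ W
n=18: can move to 9, which is L ⇒ W
n=19: can move to 0, which is L ⇒ W
n=20: moves to 10(W), 15(W), 16(W), 18(W), 19(W); every one is W ⇒ L
n=21: can move to 14, which is L ⇒ W
n=22: can move to 20, which is L ⇒ W
n=23: can move to 0, which is L ⇒ W
n=24: can move to 20, which is L ⇒ W
n=25: can move to 20, which is L ⇒ W
n=26: moves to 13(W), 24(W), 25(W); every one is W ⇒ L
The starting position 26 is L: whatever Maya does, the opponent receives a W position.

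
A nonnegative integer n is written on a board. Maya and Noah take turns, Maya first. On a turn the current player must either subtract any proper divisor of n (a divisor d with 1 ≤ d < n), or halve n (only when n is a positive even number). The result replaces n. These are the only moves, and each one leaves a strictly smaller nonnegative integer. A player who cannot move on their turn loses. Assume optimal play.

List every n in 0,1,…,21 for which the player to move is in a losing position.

Compute win/loss labels from the base case upward. A position with no move is L. Any other position is W if it can reach an L in one move, else L.
n=0: no move → L
n=1: no move → L
n=2: W (go to 1, an L position)
n=3: L (sole option 2(W) is W)
n=4: W (go to 3, an L position)
n=5: L (sole option 4(W) is W)
n=6: W (go to 3, an L position)
n=7: L (sole option 6(W) is W)
n=8: W (go to 7, an L position)
n=9: L (options 6(W), 8(W) are all W)
n=10: W (go to 5, an L position)
n=11: L (sole option 10(W) is W)
n=12: W (go to 9, an L position)
n=13: L (sole option 12(W) is W)
n=14: W (go to 7, an L position)
n=15: L (options 10(W), 12(W), 14(W) are all W)
n=16: W (go to 15, an L position)
n=17: L (sole option 16(W) is W)
n=18: W (go to 9, an L position)
n=19: L (sole option 18(W) is W)
n=20: W (go to 15, an L position)
n=21: L (options 14(W), 18(W), 20(W) are all W)
Reading off the rows marked L gives the requested list; there are 12 such values of n.

0, 1, 3, 5, 7, 9, 11, 13, 15, 17, 19, 21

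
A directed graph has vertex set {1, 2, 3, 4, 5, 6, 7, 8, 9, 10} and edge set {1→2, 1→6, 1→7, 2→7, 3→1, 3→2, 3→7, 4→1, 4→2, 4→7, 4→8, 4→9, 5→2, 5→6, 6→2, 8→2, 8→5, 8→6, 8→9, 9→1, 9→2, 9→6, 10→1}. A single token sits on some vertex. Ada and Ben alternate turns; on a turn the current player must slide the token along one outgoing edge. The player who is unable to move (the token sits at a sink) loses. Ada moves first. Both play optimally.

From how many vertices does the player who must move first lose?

3

Classify positions by backward induction: terminal positions (no move available) are L. From any other position, the mover wins iff some move reaches an L.
Every edge goes from a vertex to one that appears earlier in the order 7, 2, 6, 1, 9, 5, 10, 8, 4, 3, so processing vertices in that order labels each vertex after all of its successors.
7: no outgoing edge → L
2: reaches L-position 7 → W
6: only reaches 2(W), which is W → L
1: reaches L-position 6 → W
9: reaches L-position 6 → W
5: reaches L-position 6 → W
10: only reaches 1(W), which is W → L
8: reaches L-position 6 → W
4: reaches L-position 7 → W
3: reaches L-position 7 → W
The L vertices are 6, 7, 10; that is 3 in all.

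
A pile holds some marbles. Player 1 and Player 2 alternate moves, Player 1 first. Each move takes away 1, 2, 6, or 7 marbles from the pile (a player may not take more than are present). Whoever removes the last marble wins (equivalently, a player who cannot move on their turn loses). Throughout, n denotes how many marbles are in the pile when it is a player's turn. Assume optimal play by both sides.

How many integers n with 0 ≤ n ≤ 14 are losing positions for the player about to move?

Positions with no move are L. A position that does have a move is losing for the player to move precisely when every available move leads to a winning position for the opponent. Fill in the labels:
n=0: no move → L
n=1: →0(L), so W
n=2: →0(L), so W
n=3: →2(W), 1(W) — all W, so L
n=4: →3(L), so W
n=5: →3(L), so W
n=6: →0(L), so W
n=7: →0(L), so W
n=8: →7(W), 6(W), 2(W), 1(W) — all W, so L
n=9: →8(L), so W
n=10: →8(L), so W
n=11: →10(W), 9(W), 5(W), 4(W) — all W, so L
n=12: →11(L), so W
n=13: →11(L), so W
n=14: →8(L), so W
L entries with 0 ≤ n ≤ 14: n = 0, 3, 8, 11; that makes 4.

4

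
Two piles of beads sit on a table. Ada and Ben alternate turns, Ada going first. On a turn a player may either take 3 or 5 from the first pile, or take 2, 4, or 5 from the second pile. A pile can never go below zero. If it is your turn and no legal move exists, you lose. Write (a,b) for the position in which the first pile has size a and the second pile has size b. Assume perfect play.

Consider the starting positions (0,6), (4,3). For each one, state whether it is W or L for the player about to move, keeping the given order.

Use the standard recursion: the mover loses at a terminal position; elsewhere, the mover wins exactly when some move hands the opponent an L position.
No move ever increases a pile, so every position that can arise here has a ≤ 4 and b ≤ 6; it is enough to label the cells with 0 ≤ a ≤ 4 and 0 ≤ b ≤ 6.
Every move lowers a or b (never raises either), so fill the grid row by row in increasing a, and left to right within a row: each cell's successors are then already labelled.
      b=0  b=1  b=2  b=3  b=4  b=5  b=6
a=0:    L    L    W    W    W    W    W
a=1:    L    L    W    W    W    W    W
a=2:    L    L    W    W    W    W    W
a=3:    W    W    L    L    W    W    W
a=4:    W    W    L    L    W    W    W
Cells with no legal move (terminal, hence L): (0,0), (0,1), (1,0), (1,1), (2,0), (2,1).
The remaining L cells, each justified by listing all of its moves:
(3,2): moves to (0,2)(W), (3,0)(W); every one is W ⇒ L
(3,3): moves to (0,3)(W), (3,1)(W); every one is W ⇒ L
(4,2): moves to (1,2)(W), (4,0)(W); every one is W ⇒ L
(4,3): moves to (1,3)(W), (4,1)(W); every one is W ⇒ L
Every other cell has at least one move into one of the L cells above, so it is W.
(0,6): the move to (0,1) reaches an L cell, so W
(4,3): one of the L cells justified above, so L

(0,6): W, (4,3): L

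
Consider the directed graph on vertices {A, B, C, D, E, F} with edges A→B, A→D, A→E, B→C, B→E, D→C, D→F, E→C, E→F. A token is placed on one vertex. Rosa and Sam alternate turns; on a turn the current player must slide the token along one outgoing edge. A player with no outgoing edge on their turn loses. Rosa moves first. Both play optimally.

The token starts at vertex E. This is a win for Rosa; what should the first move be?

Work bottom-up. With no move the player to move loses. Otherwise the position is W if at least one move leads to an L position for the opponent, and L if every move leads to a W.
Every edge goes from a vertex to one that appears earlier in the order F, C, D, E, B, A, so processing vertices in that order labels each vertex after all of its successors.
F: no outgoing edge → L
C: no outgoing edge → L
D: reaches L-position C → W
E: reaches L-position C → W
B: reaches L-position C → W
A: only reaches B(W), E(W), D(W), all W → L
From E, the L positions reachable in one move are: C, F. Any move reaching one of these is winning.

Move to C.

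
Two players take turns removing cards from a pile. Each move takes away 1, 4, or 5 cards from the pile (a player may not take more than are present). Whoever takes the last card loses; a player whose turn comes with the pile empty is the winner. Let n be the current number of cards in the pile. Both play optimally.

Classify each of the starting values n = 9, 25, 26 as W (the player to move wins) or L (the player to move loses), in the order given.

Build the W/L table. Terminal = W. A non-terminal position is W if it has a move to some L; otherwise it is L.
n=0: no move; the opponent has just taken the last card and therefore loses → W
n=1: the only move is to 0(W), a W ⇒ L
n=2: can move to 1, which is L ⇒ W
n=3: the only move is to 2(W), a W ⇒ L
n=4: can move to 3, which is L ⇒ W
n=5: can move to 1, which is L ⇒ W
n=6: can move to 1, which is L ⇒ W
n=7: can move to 3, which is L ⇒ W
n=8: can move to 3, which is L ⇒ W
n=9: moves to 8(W), 5(W), 4(W); every one is W ⇒ L
n=10: can move to 9, which is L ⇒ W
n=11: moves to 10(W), 7(W), 6(W); every one is W ⇒ L
n=12: can move to 11, which is L ⇒ W
n=13: can move to 9, which is L ⇒ W
n=14: can move to 9, which is L ⇒ W
n=15: can move to 11, which is L ⇒ W
n=16: can move to 11, which is L ⇒ W
n=17: moves to 16(W), 13(W), 12(W); every one is W ⇒ L
n=18: can move to 17, which is L ⇒ W
n=19: moves to 18(W), 15(W), 14(W); every one is W ⇒ L
n=20: can move to 19, which is L ⇒ W
n=21: can move to 17, which is L ⇒ W
n=22: can move to 17, which is L ⇒ W
n=23: can move to 19, which is L ⇒ W
n=24: can move to 19, which is L ⇒ W
n=25: moves to 24(W), 21(W), 20(W); every one is W ⇒ L
n=26: can move to 25, which is L ⇒ W

9: L, 25: L, 26: W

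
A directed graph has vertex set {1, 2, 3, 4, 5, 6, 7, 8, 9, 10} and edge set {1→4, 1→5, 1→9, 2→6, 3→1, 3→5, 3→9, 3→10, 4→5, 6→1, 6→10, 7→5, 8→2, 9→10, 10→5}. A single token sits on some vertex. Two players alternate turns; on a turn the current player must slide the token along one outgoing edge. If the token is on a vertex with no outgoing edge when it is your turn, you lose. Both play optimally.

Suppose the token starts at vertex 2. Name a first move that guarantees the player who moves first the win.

Move to 6.

Label each position W (a win for the player to move) or L (a loss). A position with no legal move is L; any other position is W exactly when some move reaches an L, and L when every move reaches a W.
Every edge goes from a vertex to one that appears earlier in the order 5, 10, 4, 9, 1, 7, 3, 6, 2, 8, so processing vertices in that order labels each vertex after all of its successors.
5: no outgoing edge → L
10: reaches L-position 5 → W
4: reaches L-position 5 → W
9: only reaches 10(W), which is W → L
1: reaches L-position 9 → W
7: reaches L-position 5 → W
3: reaches L-position 9 → W
6: only reaches 1(W), 10(W), all W → L
2: reaches L-position 6 → W
8: only reaches 2(W), which is W → L
From 2, the L positions reachable in one move are: 6.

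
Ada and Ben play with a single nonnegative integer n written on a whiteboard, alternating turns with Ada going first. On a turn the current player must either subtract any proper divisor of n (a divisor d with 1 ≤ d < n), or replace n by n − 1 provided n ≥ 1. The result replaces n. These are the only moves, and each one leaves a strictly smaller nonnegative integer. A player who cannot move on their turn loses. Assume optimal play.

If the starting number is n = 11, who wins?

Work bottom-up. With no move the player to move loses. Otherwise the position is W if at least one move leads to an L position for the opponent, and L if every move leads to a W.
n=0: no move → L
n=1: W (go to 0, an L position)
n=2: L (sole option 1(W) is W)
n=3: W (go to 2, an L position)
n=4: W (go to 2, an L position)
n=5: L (sole option 4(W) is W)
n=6: W (go to 5, an L position)
n=7: L (sole option 6(W) is W)
n=8: W (go to 7, an L position)
n=9: L (options 6(W), 8(W) are all W)
n=10: W (go to 5, an L position)
n=11: L (sole option 10(W) is W)
The starting position 11 is L: whatever Ada does, the opponent receives a W position.

Ben wins.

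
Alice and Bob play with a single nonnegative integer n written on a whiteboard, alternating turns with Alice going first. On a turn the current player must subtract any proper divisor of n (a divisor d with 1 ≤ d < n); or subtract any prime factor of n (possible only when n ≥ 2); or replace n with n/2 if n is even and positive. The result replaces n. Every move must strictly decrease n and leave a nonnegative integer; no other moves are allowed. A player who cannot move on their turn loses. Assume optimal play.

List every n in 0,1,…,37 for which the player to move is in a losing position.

0, 1, 4, 9, 14, 20, 26, 32, 35

Label each position W (a win for the player to move) or L (a loss). A position with no legal move is L; any other position is W exactly when some move reaches an L, and L when every move reaches a W.
n=0: no move → L
n=1: no move → L
n=2: W (go to 0, an L position)
n=3: W (go to 0, an L position)
n=4: L (options 2(W), 3(W) are all W)
n=5: W (go to 0, an L position)
n=6: W (go to 4, an L position)
n=7: W (go to 0, an L position)
n=8: W (go to 4, an L position)
n=9: L (options 6(W), 8(W) are all W)
n=10: W (go to 9, an L position)
n=11: W (go to 0, an L position)
n=12: W (go to 9, an L position)
n=13: W (go to 0, an L position)
n=14: L (options 7(W), 12(W), 13(W) are all W)
n=15: W (go to 14, an L position)
n=16: W (go to 14, an L position)
n=17: W (go to 0, an L position)
n=18: W (go to 9, an L position)
n=19: W (go to 0, an L position)
n=20: L (options 10(W), 15(W), 16(W), 18(W), 19(W) are all W)
n=21: W (go to 14, an L position)
n=22: W (go to 20, an L position)
n=23: W (go to 0, an L position)
n=24: W (go to 20, an L position)
n=25: W (go to 20, an L position)
n=26: L (options 13(W), 24(W), 25(W) are all W)
n=27: W (go to 26, an L position)
n=28: W (go to 14, an L position)
n=29: W (go to 0, an L position)
n=30: W (go to 20, an L position)
n=31: W (go to 0, an L position)
n=32: L (options 16(W), 24(W), 28(W), 30(W), 31(W) are all W)
n=33: W (go to 32, an L position)
n=34: W (go to 32, an L position)
n=35: L (options 28(W), 30(W), 34(W) are all W)
n=36: W (go to 32, an L position)
n=37: W (go to 0, an L position)
The losing starting values of n are exactly the entries labelled L in this table (9 of them).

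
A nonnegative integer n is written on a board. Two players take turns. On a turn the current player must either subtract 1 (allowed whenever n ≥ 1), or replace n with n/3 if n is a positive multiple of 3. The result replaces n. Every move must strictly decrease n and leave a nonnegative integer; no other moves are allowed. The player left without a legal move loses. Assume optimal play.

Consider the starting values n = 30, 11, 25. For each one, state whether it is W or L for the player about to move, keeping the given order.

30: L, 11: L, 25: W

Build the W/L table. Terminal = L. A non-terminal position is W if it has a move to some L; otherwise it is L.
n=0: no move → L
n=1: reaches L-position 0 → W
n=2: only reaches 1(W), which is W → L
n=3: reaches L-position 2 → W
n=4: only reaches 3(W), which is W → L
n=5: reaches L-position 4 → W
n=6: reaches L-position 2 → W
n=7: only reaches 6(W), which is W → L
n=8: reaches L-position 7 → W
n=9: only reaches 3(W), 8(W), all W → L
n=10: reaches L-position 9 → W
n=11: only reaches 10(W), which is W → L
n=12: reaches L-position 4 → W
n=13: only reaches 12(W), which is W → L
n=14: reaches L-position 13 → W
n=15: only reaches 5(W), 14(W), all W → L
n=16: reaches L-position 15 → W
n=17: only reaches 16(W), which is W → L
n=18: reaches L-position 17 → W
n=19: only reaches 18(W), which is W → L
n=20: reaches L-position 19 → W
n=21: reaches L-position 7 → W
n=22: only reaches 21(W), which is W → L
n=23: reaches L-position 22 → W
n=24: only reaches 8(W), 23(W), all W → L
n=25: reaches L-position 24 → W
n=26: only reaches 25(W), which is W → L
n=27: reaches L-position 9 → W
n=28: only reaches 27(W), which is W → L
n=29: reaches L-position 28 → W
n=30: only reaches 10(W), 29(W), all W → L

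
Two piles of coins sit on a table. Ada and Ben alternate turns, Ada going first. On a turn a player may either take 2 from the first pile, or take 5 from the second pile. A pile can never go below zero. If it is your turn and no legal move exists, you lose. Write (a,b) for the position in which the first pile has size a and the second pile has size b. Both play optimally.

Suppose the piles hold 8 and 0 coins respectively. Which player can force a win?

Build the W/L table. Terminal = L. A non-terminal position is W if it has a move to some L; otherwise it is L.
No move ever increases a pile, so every position that can arise here has a ≤ 8 and b ≤ 0; it is enough to label the cells with 0 ≤ a ≤ 8 and 0 ≤ b ≤ 0.
Every move lowers a or b (never raises either), so fill the grid row by row in increasing a, and left to right within a row: each cell's successors are then already labelled.
      b=0
a=0:    L
a=1:    L
a=2:    W
a=3:    W
a=4:    L
a=5:    L
a=6:    W
a=7:    W
a=8:    L
Cells with no legal move (terminal, hence L): (0,0), (1,0).
The remaining L cells, each justified by listing all of its moves:
(4,0): →(2,0)(W) only, which is W, so L
(5,0): →(3,0)(W) only, which is W, so L
(8,0): →(6,0)(W) only, which is W, so L
Every other cell has at least one move into one of the L cells above, so it is W.
Every move from (8,0) reaches a W position, so the mover loses.

Ben wins.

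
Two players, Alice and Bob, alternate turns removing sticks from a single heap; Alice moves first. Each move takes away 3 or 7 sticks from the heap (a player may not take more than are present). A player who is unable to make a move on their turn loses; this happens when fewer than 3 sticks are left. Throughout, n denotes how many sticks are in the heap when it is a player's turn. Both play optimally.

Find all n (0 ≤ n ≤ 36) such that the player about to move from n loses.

Work bottom-up. With no move the player to move loses. Otherwise the position is W if at least one move leads to an L position for the opponent, and L if every move leads to a W.
n=0: no move → L
n=1: no move → L
n=2: no move → L
n=3: →0(L), so W
n=4: →1(L), so W
n=5: →2(L), so W
n=6: →3(W) only, which is W, so L
n=7: →0(L), so W
n=8: →1(L), so W
n=9: →6(L), so W
n=10: →7(W), 3(W) — all W, so L
n=11: →8(W), 4(W) — all W, so L
n=12: →9(W), 5(W) — all W, so L
n=13: →10(L), so W
n=14: →11(L), so W
n=15: →12(L), so W
n=16: →13(W), 9(W) — all W, so L
n=17: →10(L), so W
n=18: →11(L), so W
n=19: →16(L), so W
n=20: →17(W), 13(W) — all W, so L
n=21: →18(W), 14(W) — all W, so L
n=22: →19(W), 15(W) — all W, so L
n=23: →20(L), so W
n=24: →21(L), so W
n=25: →22(L), so W
n=26: →23(W), 19(W) — all W, so L
n=27: →20(L), so W
n=28: →21(L), so W
n=29: →26(L), so W
n=30: →27(W), 23(W) — all W, so L
n=31: →28(W), 24(W) — all W, so L
n=32: →29(W), 25(W) — all W, so L
n=33: →30(L), so W
n=34: →31(L), so W
n=35: →32(L), so W
n=36: →33(W), 29(W) — all W, so L
Reading off the rows marked L gives the requested list; there are 16 such values of n.

0, 1, 2, 6, 10, 11, 12, 16, 20, 21, 22, 26, 30, 31, 32, 36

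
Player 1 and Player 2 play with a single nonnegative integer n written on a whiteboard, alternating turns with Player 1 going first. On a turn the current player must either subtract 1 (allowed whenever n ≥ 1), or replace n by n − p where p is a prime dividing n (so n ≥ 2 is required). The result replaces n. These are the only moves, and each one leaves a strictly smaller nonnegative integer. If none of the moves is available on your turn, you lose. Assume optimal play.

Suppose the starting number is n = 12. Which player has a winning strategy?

Player 2 wins.

Compute win/loss labels from the base case upward. A position with no move is L. Any other position is W if it can reach an L in one move, else L.
n=0: no move → L
n=1: reaches L-position 0 → W
n=2: reaches L-position 0 → W
n=3: reaches L-position 0 → W
n=4: only reaches 2(W), 3(W), all W → L
n=5: reaches L-position 0 → W
n=6: reaches L-position 4 → W
n=7: reaches L-position 0 → W
n=8: only reaches 6(W), 7(W), all W → L
n=9: reaches L-position 8 → W
n=10: reaches L-position 8 → W
n=11: reaches L-position 0 → W
n=12: only reaches 9(W), 10(W), 11(W), all W → L
Every move from 12 reaches a W position, so the mover loses.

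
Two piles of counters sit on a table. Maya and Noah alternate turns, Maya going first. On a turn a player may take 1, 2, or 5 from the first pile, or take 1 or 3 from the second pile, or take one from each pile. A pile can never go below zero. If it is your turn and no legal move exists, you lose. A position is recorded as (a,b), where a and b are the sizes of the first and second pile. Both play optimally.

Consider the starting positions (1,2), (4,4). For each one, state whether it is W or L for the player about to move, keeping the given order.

(1,2): W, (4,4): L

Classify positions by backward induction: terminal positions (no move available) are L. From any other position, the mover wins iff some move reaches an L.
No move ever increases a pile, so every position that can arise here has a ≤ 4 and b ≤ 4; it is enough to label the cells with 0 ≤ a ≤ 4 and 0 ≤ b ≤ 4.
Every move lowers a or b (never raises either), so fill the grid row by row in increasing a, and left to right within a row: each cell's successors are then already labelled.
      b=0  b=1  b=2  b=3  b=4
a=0:    L    W    L    W    L
a=1:    W    W    W    W    W
a=2:    W    L    W    L    W
a=3:    L    W    W    W    W
a=4:    W    W    L    W    L
Cells with no legal move (terminal, hence L): (0,0).
The remaining L cells, each justified by listing all of its moves:
(0,2): L (sole option (0,1)(W) is W)
(0,4): L (options (0,3)(W), (0,1)(W) are all W)
(2,1): L (options (1,1)(W), (0,1)(W), (2,0)(W), (1,0)(W) are all W)
(2,3): L (options (1,3)(W), (0,3)(W), (2,2)(W), (2,0)(W), (1,2)(W) are all W)
(3,0): L (options (2,0)(W), (1,0)(W) are all W)
(4,2): L (options (3,2)(W), (2,2)(W), (4,1)(W), (3,1)(W) are all W)
(4,4): L (options (3,4)(W), (2,4)(W), (4,3)(W), (4,1)(W), (3,3)(W) are all W)
Every other cell has at least one move into one of the L cells above, so it is W.
(1,2): the move to (0,2) reaches an L cell, so W
(4,4): one of the L cells justified above, so L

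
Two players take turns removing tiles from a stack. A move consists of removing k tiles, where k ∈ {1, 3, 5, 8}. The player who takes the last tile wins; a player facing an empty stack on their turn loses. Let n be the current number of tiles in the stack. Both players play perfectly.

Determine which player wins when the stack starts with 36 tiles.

Work bottom-up. With no move the player to move loses. Otherwise the position is W if at least one move leads to an L position for the opponent, and L if every move leads to a W.
n=0: no move → L
n=1: can move to 0, which is L ⇒ W
n=2: the only move is to 1(W), a W ⇒ L
n=3: can move to 2, which is L ⇒ W
n=4: moves to 3(W), 1(W); every one is W ⇒ L
n=5: can move to 4, which is L ⇒ W
n=6: moves to 5(W), 3(W), 1(W); every one is W ⇒ L
n=7: can move to 6, which is L ⇒ W
n=8: can move to 0, which is L ⇒ W
n=9: can move to 6, which is L ⇒ W
n=10: can move to 2, which is L ⇒ W
n=11: can move to 6, which is L ⇒ W
n=12: can move to 4, which is L ⇒ W
n=13: moves to 12(W), 10(W), 8(W), 5(W); every one is W ⇒ L
n=14: can move to 13, which is L ⇒ W
n=15: moves to 14(W), 12(W), 10(W), 7(W); every one is W ⇒ L
n=16: can move to 15, which is L ⇒ W
n=17: moves to 16(W), 14(W), 12(W), 9(W); every one is W ⇒ L
n=18: can move to 17, which is L ⇒ W
n=19: moves to 18(W), 16(W), 14(W), 11(W); every one is W ⇒ L
n=20: can move to 19, which is L ⇒ W
n=21: can move to 13, which is L ⇒ W
n=22: can move to 19, which is L ⇒ W
n=23: can move to 15, which is L ⇒ W
n=24: can move to 19, which is L ⇒ W
n=25: can move to 17, which is L ⇒ W
n=26: moves to 25(W), 23(W), 21(W), 18(W); every one is W ⇒ L
n=27: can move to 26, which is L ⇒ W
n=28: moves to 27(W), 25(W), 23(W), 20(W); every one is W ⇒ L
n=29: can move to 28, which is L ⇒ W
n=30: moves to 29(W), 27(W), 25(W), 22(W); every one is W ⇒ L
n=31: can move to 30, which is L ⇒ W
n=32: moves to 31(W), 29(W), 27(W), 24(W); every one is W ⇒ L
n=33: can move to 32, which is L ⇒ W
n=34: can move to 26, which is L ⇒ W
n=35: can move to 32, which is L ⇒ W
n=36: can move to 28, which is L ⇒ W
The starting position 36 is W: the player to move should remove 8, leaving 28, handing over an L position.

The first player wins.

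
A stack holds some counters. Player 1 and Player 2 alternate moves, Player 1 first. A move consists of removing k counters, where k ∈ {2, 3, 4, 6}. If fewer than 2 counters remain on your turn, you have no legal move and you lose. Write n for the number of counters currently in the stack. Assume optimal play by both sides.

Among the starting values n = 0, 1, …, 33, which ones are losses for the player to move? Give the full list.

0, 1, 8, 9, 16, 17, 24, 25, 32, 33

Build the W/L table. Terminal = L. A non-terminal position is W if it has a move to some L; otherwise it is L.
n=0: no move → L
n=1: no move → L
n=2: W (go to 0, an L position)
n=3: W (go to 1, an L position)
n=4: W (go to 1, an L position)
n=5: W (go to 1, an L position)
n=6: W (go to 0, an L position)
n=7: W (go to 1, an L position)
n=8: L (options 6(W), 5(W), 4(W), 2(W) are all W)
n=9: L (options 7(W), 6(W), 5(W), 3(W) are all W)
n=10: W (go to 8, an L position)
n=11: W (go to 9, an L position)
n=12: W (go to 9, an L position)
n=13: W (go to 9, an L position)
n=14: W (go to 8, an L position)
n=15: W (go to 9, an L position)
n=16: L (options 14(W), 13(W), 12(W), 10(W) are all W)
n=17: L (options 15(W), 14(W), 13(W), 11(W) are all W)
n=18: W (go to 16, an L position)
n=19: W (go to 17, an L position)
n=20: W (go to 17, an L position)
n=21: W (go to 17, an L position)
n=22: W (go to 16, an L position)
n=23: W (go to 17, an L position)
n=24: L (options 22(W), 21(W), 20(W), 18(W) are all W)
n=25: L (options 23(W), 22(W), 21(W), 19(W) are all W)
n=26: W (go to 24, an L position)
n=27: W (go to 25, an L position)
n=28: W (go to 25, an L position)
n=29: W (go to 25, an L position)
n=30: W (go to 24, an L position)
n=31: W (go to 25, an L position)
n=32: L (options 30(W), 29(W), 28(W), 26(W) are all W)
n=33: L (options 31(W), 30(W), 29(W), 27(W) are all W)
Reading off the rows marked L gives the requested list; there are 10 such values of n.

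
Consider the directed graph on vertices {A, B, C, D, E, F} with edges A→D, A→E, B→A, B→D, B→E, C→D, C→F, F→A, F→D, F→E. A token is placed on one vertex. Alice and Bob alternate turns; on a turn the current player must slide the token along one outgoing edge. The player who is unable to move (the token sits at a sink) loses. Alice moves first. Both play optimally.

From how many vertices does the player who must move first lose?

Label each position W (a win for the player to move) or L (a loss). A position with no legal move is L; any other position is W exactly when some move reaches an L, and L when every move reaches a W.
Every edge goes from a vertex to one that appears earlier in the order E, D, A, F, C, B, so processing vertices in that order labels each vertex after all of its successors.
E: no outgoing edge → L
D: no outgoing edge → L
A: W (go to D, an L position)
F: W (go to D, an L position)
C: W (go to D, an L position)
B: W (go to D, an L position)
The L vertices are D, E; that is 2 in all.

2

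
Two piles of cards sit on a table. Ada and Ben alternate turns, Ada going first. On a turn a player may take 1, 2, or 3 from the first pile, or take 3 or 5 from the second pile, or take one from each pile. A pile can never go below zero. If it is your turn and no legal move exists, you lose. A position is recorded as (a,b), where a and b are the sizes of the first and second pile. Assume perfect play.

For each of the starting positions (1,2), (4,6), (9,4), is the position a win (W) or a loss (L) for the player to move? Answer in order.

Use the standard recursion: the mover loses at a terminal position; elsewhere, the mover wins exactly when some move hands the opponent an L position.
No move ever increases a pile, so every position that can arise here has a ≤ 9 and b ≤ 6; it is enough to label the cells with 0 ≤ a ≤ 9 and 0 ≤ b ≤ 6.
Every move lowers a or b (never raises either), so fill the grid row by row in increasing a, and left to right within a row: each cell's successors are then already labelled.
      b=0  b=1  b=2  b=3  b=4  b=5  b=6
a=0:    L    L    L    W    W    W    W
a=1:    W    W    W    W    L    L    L
a=2:    W    W    W    L    W    W    W
a=3:    W    W    W    W    W    W    W
a=4:    L    L    L    W    W    W    W
a=5:    W    W    W    W    L    L    L
a=6:    W    W    W    L    W    W    W
a=7:    W    W    W    W    W    W    W
a=8:    L    L    L    W    W    W    W
a=9:    W    W    W    W    L    L    L
Cells with no legal move (terminal, hence L): (0,0), (0,1), (0,2).
The remaining L cells, each justified by listing all of its moves:
(1,4): only reaches (0,4)(W), (1,1)(W), (0,3)(W), all W → L
(1,5): only reaches (0,5)(W), (1,2)(W), (1,0)(W), (0,4)(W), all W → L
(1,6): only reaches (0,6)(W), (1,3)(W), (1,1)(W), (0,5)(W), all W → L
(2,3): only reaches (1,3)(W), (0,3)(W), (2,0)(W), (1,2)(W), all W → L
(4,0): only reaches (3,0)(W), (2,0)(W), (1,0)(W), all W → L
(4,1): only reaches (3,1)(W), (2,1)(W), (1,1)(W), (3,0)(W), all W → L
(4,2): only reaches (3,2)(W), (2,2)(W), (1,2)(W), (3,1)(W), all W → L
(5,4): only reaches (4,4)(W), (3,4)(W), (2,4)(W), (5,1)(W), (4,3)(W), all W → L
(5,5): only reaches (4,5)(W), (3,5)(W), (2,5)(W), (5,2)(W), (5,0)(W), (4,4)(W), all W → L
(5,6): only reaches (4,6)(W), (3,6)(W), (2,6)(W), (5,3)(W), (5,1)(W), (4,5)(W), all W → L
(6,3): only reaches (5,3)(W), (4,3)(W), (3,3)(W), (6,0)(W), (5,2)(W), all W → L
(8,0): only reaches (7,0)(W), (6,0)(W), (5,0)(W), all W → L
(8,1): only reaches (7,1)(W), (6,1)(W), (5,1)(W), (7,0)(W), all W → L
(8,2): only reaches (7,2)(W), (6,2)(W), (5,2)(W), (7,1)(W), all W → L
(9,4): only reaches (8,4)(W), (7,4)(W), (6,4)(W), (9,1)(W), (8,3)(W), all W → L
(9,5): only reaches (8,5)(W), (7,5)(W), (6,5)(W), (9,2)(W), (9,0)(W), (8,4)(W), all W → L
(9,6): only reaches (8,6)(W), (7,6)(W), (6,6)(W), (9,3)(W), (9,1)(W), (8,5)(W), all W → L
Every other cell has at least one move into one of the L cells above, so it is W.
(1,2): the move to (0,2) reaches an L cell, so W
(4,6): the move to (1,6) reaches an L cell, so W
(9,4): one of the L cells justified above, so L

(1,2): W, (4,6): W, (9,4): L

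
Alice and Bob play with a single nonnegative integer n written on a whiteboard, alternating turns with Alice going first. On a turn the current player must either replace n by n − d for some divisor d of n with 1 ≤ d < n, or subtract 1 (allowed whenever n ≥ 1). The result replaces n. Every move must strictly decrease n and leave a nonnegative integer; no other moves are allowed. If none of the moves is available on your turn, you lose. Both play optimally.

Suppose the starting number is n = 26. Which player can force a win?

Alice wins.

Use the standard recursion: the mover loses at a terminal position; elsewhere, the mover wins exactly when some move hands the opponent an L position.
n=0: no move → L
n=1: can move to 0, which is L ⇒ W
n=2: the only move is to 1(W), a W ⇒ L
n=3: can move to 2, which is L ⇒ W
n=4: can move to 2, which is L ⇒ W
n=5: the only move is to 4(W), a W ⇒ L
n=6: can move to 5, which is L ⇒ W
n=7: the only move is to 6(W), a W ⇒ L
n=8: can move to 7, which is L ⇒ W
n=9: moves to 6(W), 8(W); every one is W ⇒ L
n=10: can move to 5, which is L ⇒ W
n=11: the only move is to 10(W), a W ⇒ L
n=12: can move to 9, which is L ⇒ W
n=13: the only move is to 12(W), a W ⇒ L
n=14: can move to 7, which is L ⇒ W
n=15: moves to 10(W), 12(W), 14(W); every one is W ⇒ L
n=16: can move to 15, which is L ⇒ W
n=17: the only move is to 16(W), a W ⇒ L
n=18: can move to 9, which is L ⇒ W
n=19: the only move is to 18(W), a W ⇒ L
n=20: can move to 15, which is L ⇒ W
n=21: moves to 14(W), 18(W), 20(W); every one is W ⇒ L
n=22: can move to 11, which is L ⇒ W
n=23: the only move is to 22(W), a W ⇒ L
n=24: can move to 21, which is L ⇒ W
n=25: moves to 20(W), 24(W); every one is W ⇒ L
n=26: can move to 13, which is L ⇒ W
From 26 Alice can move to 13, reaching an L position.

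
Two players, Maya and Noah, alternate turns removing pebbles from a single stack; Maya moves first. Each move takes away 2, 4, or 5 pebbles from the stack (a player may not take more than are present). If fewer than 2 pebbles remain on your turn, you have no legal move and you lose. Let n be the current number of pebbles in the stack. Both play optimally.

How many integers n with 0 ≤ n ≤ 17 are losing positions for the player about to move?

6

Positions with no move are L. A position that does have a move is losing for the player to move precisely when every available move leads to a winning position for the opponent. Fill in the labels:
n=0: no move → L
n=1: no move → L
n=2: reaches L-position 0 → W
n=3: reaches L-position 1 → W
n=4: reaches L-position 0 → W
n=5: reaches L-position 1 → W
n=6: reaches L-position 1 → W
n=7: only reaches 5(W), 3(W), 2(W), all W → L
n=8: only reaches 6(W), 4(W), 3(W), all W → L
n=9: reaches L-position 7 → W
n=10: reaches L-position 8 → W
n=11: reaches L-position 7 → W
n=12: reaches L-position 8 → W
n=13: reaches L-position 8 → W
n=14: only reaches 12(W), 10(W), 9(W), all W → L
n=15: only reaches 13(W), 11(W), 10(W), all W → L
n=16: reaches L-position 14 → W
n=17: reaches L-position 15 → W
L entries with 0 ≤ n ≤ 17: n = 0, 1, 7, 8, 14, 15; that makes 6.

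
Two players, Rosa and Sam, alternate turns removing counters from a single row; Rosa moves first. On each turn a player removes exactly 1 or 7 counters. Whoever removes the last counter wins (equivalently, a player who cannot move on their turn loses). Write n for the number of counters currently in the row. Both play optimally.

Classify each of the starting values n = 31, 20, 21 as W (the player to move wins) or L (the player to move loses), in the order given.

Compute win/loss labels from the base case upward. A position with no move is L. Any other position is W if it can reach an L in one move, else L.
n=0: no move → L
n=1: reaches L-position 0 → W
n=2: only reaches 1(W), which is W → L
n=3: reaches L-position 2 → W
n=4: only reaches 3(W), which is W → L
n=5: reaches L-position 4 → W
n=6: only reaches 5(W), which is W → L
n=7: reaches L-position 6 → W
n=8: only reaches 7(W), 1(W), all W → L
n=9: reaches L-position 8 → W
n=10: only reaches 9(W), 3(W), all W → L
n=11: reaches L-position 10 → W
n=12: only reaches 11(W), 5(W), all W → L
n=13: reaches L-position 12 → W
n=14: only reaches 13(W), 7(W), all W → L
n=15: reaches L-position 14 → W
n=16: only reaches 15(W), 9(W), all W → L
n=17: reaches L-position 16 → W
n=18: only reaches 17(W), 11(W), all W → L
n=19: reaches L-position 18 → W
n=20: only reaches 19(W), 13(W), all W → L
n=21: reaches L-position 20 → W
n=22: only reaches 21(W), 15(W), all W → L
n=23: reaches L-position 22 → W
n=24: only reaches 23(W), 17(W), all W → L
n=25: reaches L-position 24 → W
n=26: only reaches 25(W), 19(W), all W → L
n=27: reaches L-position 26 → W
n=28: only reaches 27(W), 21(W), all W → L
n=29: reaches L-position 28 → W
n=30: only reaches 29(W), 23(W), all W → L
n=31: reaches L-position 30 → W

31: W, 20: L, 21: W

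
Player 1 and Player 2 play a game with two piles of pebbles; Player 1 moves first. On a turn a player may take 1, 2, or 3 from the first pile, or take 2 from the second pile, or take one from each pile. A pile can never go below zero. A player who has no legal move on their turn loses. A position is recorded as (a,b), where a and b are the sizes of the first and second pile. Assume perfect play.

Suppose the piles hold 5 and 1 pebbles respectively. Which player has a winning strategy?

Player 1 wins.

Work bottom-up. With no move the player to move loses. Otherwise the position is W if at least one move leads to an L position for the opponent, and L if every move leads to a W.
No move ever increases a pile, so every position that can arise here has a ≤ 5 and b ≤ 1; it is enough to label the cells with 0 ≤ a ≤ 5 and 0 ≤ b ≤ 1.
Every move lowers a or b (never raises either), so fill the grid row by row in increasing a, and left to right within a row: each cell's successors are then already labelled.
      b=0  b=1
a=0:    L    L
a=1:    W    W
a=2:    W    W
a=3:    W    W
a=4:    L    L
a=5:    W    W
Cells with no legal move (terminal, hence L): (0,0), (0,1).
The remaining L cells, each justified by listing all of its moves:
(4,0): L (options (3,0)(W), (2,0)(W), (1,0)(W) are all W)
(4,1): L (options (3,1)(W), (2,1)(W), (1,1)(W), (3,0)(W) are all W)
Every other cell has at least one move into one of the L cells above, so it is W.
The starting position (5,1) is W: Player 1 should move to (4,1), handing over an L position.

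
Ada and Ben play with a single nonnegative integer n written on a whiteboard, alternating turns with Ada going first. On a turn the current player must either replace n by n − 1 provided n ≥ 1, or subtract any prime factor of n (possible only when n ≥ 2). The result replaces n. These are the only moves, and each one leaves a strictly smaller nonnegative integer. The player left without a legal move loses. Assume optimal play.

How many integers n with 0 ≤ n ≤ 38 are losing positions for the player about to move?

10

Build the W/L table. Terminal = L. A non-terminal position is W if it has a move to some L; otherwise it is L.
n=0: no move → L
n=1: reaches L-position 0 → W
n=2: reaches L-position 0 → W
n=3: reaches L-position 0 → W
n=4: only reaches 2(W), 3(W), all W → L
n=5: reaches L-position 0 → W
n=6: reaches L-position 4 → W
n=7: reaches L-position 0 → W
n=8: only reaches 6(W), 7(W), all W → L
n=9: reaches L-position 8 → W
n=10: reaches L-position 8 → W
n=11: reaches L-position 0 → W
n=12: only reaches 9(W), 10(W), 11(W), all W → L
n=13: reaches L-position 0 → W
n=14: reaches L-position 12 → W
n=15: reaches L-position 12 → W
n=16: only reaches 14(W), 15(W), all W → L
n=17: reaches L-position 0 → W
n=18: reaches L-position 16 → W
n=19: reaches L-position 0 → W
n=20: only reaches 15(W), 18(W), 19(W), all W → L
n=21: reaches L-position 20 → W
n=22: reaches L-position 20 → W
n=23: reaches L-position 0 → W
n=24: only reaches 21(W), 22(W), 23(W), all W → L
n=25: reaches L-position 20 → W
n=26: reaches L-position 24 → W
n=27: reaches L-position 24 → W
n=28: only reaches 21(W), 26(W), 27(W), all W → L
n=29: reaches L-position 0 → W
n=30: reaches L-position 28 → W
n=31: reaches L-position 0 → W
n=32: only reaches 30(W), 31(W), all W → L
n=33: reaches L-position 32 → W
n=34: reaches L-position 32 → W
n=35: reaches L-position 28 → W
n=36: only reaches 33(W), 34(W), 35(W), all W → L
n=37: reaches L-position 0 → W
n=38: reaches L-position 36 → W
L entries with 0 ≤ n ≤ 38: n = 0, 4, 8, 12, 16, 20, 24, 28, 32, 36; that makes 10.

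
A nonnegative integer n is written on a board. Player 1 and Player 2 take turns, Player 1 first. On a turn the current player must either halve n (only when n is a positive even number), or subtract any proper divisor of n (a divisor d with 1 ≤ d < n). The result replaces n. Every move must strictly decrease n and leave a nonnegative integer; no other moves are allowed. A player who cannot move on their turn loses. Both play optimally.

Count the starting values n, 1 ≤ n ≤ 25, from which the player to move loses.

13

Positions with no move are L. A position that does have a move is losing for the player to move precisely when every available move leads to a winning position for the opponent. Fill in the labels:
n=0: no move → L
n=1: no move → L
n=2: →1(L), so W
n=3: →2(W) only, which is W, so L
n=4: →3(L), so W
n=5: →4(W) only, which is W, so L
n=6: →3(L), so W
n=7: →6(W) only, which is W, so L
n=8: →7(L), so W
n=9: →6(W), 8(W) — all W, so L
n=10: →5(L), so W
n=11: →10(W) only, which is W, so L
n=12: →9(L), so W
n=13: →12(W) only, which is W, so L
n=14: →7(L), so W
n=15: →10(W), 12(W), 14(W) — all W, so L
n=16: →15(L), so W
n=17: →16(W) only, which is W, so L
n=18: →9(L), so W
n=19: →18(W) only, which is W, so L
n=20: →15(L), so W
n=21: →14(W), 18(W), 20(W) — all W, so L
n=22: →11(L), so W
n=23: →22(W) only, which is W, so L
n=24: →21(L), so W
n=25: →20(W), 24(W) — all W, so L
L entries with 1 ≤ n ≤ 25 (n=0 is outside the asked range and is not counted): n = 1, 3, 5, 7, 9, 11, 13, 15, 17, 19, 21, 23, 25; that makes 13.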